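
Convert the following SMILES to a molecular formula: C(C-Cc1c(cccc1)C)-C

C11H16

Heavy atoms from the SMILES: 11 C.
Implicit hydrogens by atom environment:
  4 × C (aromatic): 1 H each → 4
  3 × C: 2 H each → 6
  2 × C: 3 H each → 6
  2 × C (aromatic): no H
  Total hydrogens = 16.
Molecular formula: C11H16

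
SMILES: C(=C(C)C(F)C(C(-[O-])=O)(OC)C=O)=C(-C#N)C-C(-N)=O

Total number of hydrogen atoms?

Hydrogens are implicit in SMILES; fill each atom to its normal valence:
  7 × C: no H
  4 × O: no H
  2 × C: 3 H each → 6
  2 × C: 1 H each → 2
  1 × C: 2 H
  1 × F: no H
  1 × N: 2 H
  1 × N: no H
  1 × O (charge -1): no H
  Total hydrogens = 12.

12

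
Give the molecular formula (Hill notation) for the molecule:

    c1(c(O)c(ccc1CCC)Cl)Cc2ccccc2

C16H17ClO

Heavy atoms from the SMILES: 16 C, 1 Cl, 1 O.
Implicit hydrogens by atom environment:
  7 × C (aromatic): 1 H each → 7
  5 × C (aromatic): no H
  3 × C: 2 H each → 6
  1 × C: 3 H
  1 × Cl: no H
  1 × O: 1 H
  Total hydrogens = 17.
Molecular formula: C16H17ClO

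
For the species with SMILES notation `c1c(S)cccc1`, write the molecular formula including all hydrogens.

C6H6S

Heavy atoms from the SMILES: 6 C, 1 S.
Implicit hydrogens by atom environment:
  5 × C (aromatic): 1 H each → 5
  1 × C (aromatic): no H
  1 × S: 1 H
  Total hydrogens = 6.
Molecular formula: C6H6S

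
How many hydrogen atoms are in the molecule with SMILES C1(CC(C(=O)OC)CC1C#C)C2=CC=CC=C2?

Hydrogens are implicit in SMILES; fill each atom to its normal valence:
  5 × C (aromatic): 1 H each → 5
  4 × C: 1 H each → 4
  2 × C: 2 H each → 4
  2 × C: no H
  2 × O: no H
  1 × C: 3 H
  1 × C (aromatic): no H
  Total hydrogens = 16.

16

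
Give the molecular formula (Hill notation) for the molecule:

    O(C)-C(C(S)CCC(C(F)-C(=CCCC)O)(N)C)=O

C13H24FNO3S

Heavy atoms from the SMILES: 13 C, 1 F, 1 N, 3 O, 1 S.
Implicit hydrogens by atom environment:
  4 × C: 2 H each → 8
  3 × C: 3 H each → 9
  3 × C: 1 H each → 3
  3 × C: no H
  2 × O: no H
  1 × F: no H
  1 × N: 2 H
  1 × O: 1 H
  1 × S: 1 H
  Total hydrogens = 24.
Molecular formula: C13H24FNO3S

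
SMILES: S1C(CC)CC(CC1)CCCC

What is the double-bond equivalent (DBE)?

Molecular formula from the SMILES: C11H22S.
DoU = (2C + 2 + N − H − X)/2 = (2·11 + 2 + 0 − 22 − 0)/2 = 2/2 = 1.
(Structurally: 1 ring(s) + 0 π bond(s) = 1.)

1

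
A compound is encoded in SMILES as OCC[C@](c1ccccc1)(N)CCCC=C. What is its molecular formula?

Heavy atoms from the SMILES: 14 C, 1 N, 1 O.
Implicit hydrogens by atom environment:
  6 × C: 2 H each → 12
  5 × C (aromatic): 1 H each → 5
  1 × C: 1 H
  1 × C: no H
  1 × C (aromatic): no H
  1 × N: 2 H
  1 × O: 1 H
  Total hydrogens = 21.
Molecular formula: C14H21NO

C14H21NO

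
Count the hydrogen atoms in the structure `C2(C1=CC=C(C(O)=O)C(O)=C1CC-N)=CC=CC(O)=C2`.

Hydrogens are implicit in SMILES; fill each atom to its normal valence:
  6 × C (aromatic): 1 H each → 6
  6 × C (aromatic): no H
  3 × O: 1 H each → 3
  2 × C: 2 H each → 4
  1 × C: no H
  1 × N: 2 H
  1 × O: no H
  Total hydrogens = 15.

15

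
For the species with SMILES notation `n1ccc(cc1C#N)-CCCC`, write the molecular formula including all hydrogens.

Heavy atoms from the SMILES: 10 C, 2 N.
Implicit hydrogens by atom environment:
  3 × C: 2 H each → 6
  3 × C (aromatic): 1 H each → 3
  2 × C (aromatic): no H
  1 × C: 3 H
  1 × C: no H
  1 × N (aromatic): no H
  1 × N: no H
  Total hydrogens = 12.
Molecular formula: C10H12N2

C10H12N2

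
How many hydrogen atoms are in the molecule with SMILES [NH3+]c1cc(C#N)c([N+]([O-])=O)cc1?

6

Hydrogens are implicit in SMILES; fill each atom to its normal valence:
  3 × C (aromatic): 1 H each → 3
  3 × C (aromatic): no H
  1 × C: no H
  1 × N (charge +1): 3 H
  1 × N (charge +1): no H
  1 × N: no H
  1 × O: no H
  1 × O (charge -1): no H
  Total hydrogens = 6.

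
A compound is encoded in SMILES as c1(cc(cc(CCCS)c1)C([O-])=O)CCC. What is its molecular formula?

C13H17O2S-

Heavy atoms from the SMILES: 13 C, 2 O, 1 S.
Implicit hydrogens by atom environment:
  5 × C: 2 H each → 10
  3 × C (aromatic): 1 H each → 3
  3 × C (aromatic): no H
  1 × C: 3 H
  1 × C: no H
  1 × O: no H
  1 × O (charge -1): no H
  1 × S: 1 H
  Total hydrogens = 17.
Net charge -1.
Molecular formula: C13H17O2S-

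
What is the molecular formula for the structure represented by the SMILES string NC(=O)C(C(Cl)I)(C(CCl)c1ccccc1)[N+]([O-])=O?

Heavy atoms from the SMILES: 11 C, 2 Cl, 1 I, 2 N, 3 O.
Implicit hydrogens by atom environment:
  5 × C (aromatic): 1 H each → 5
  2 × C: 1 H each → 2
  2 × C: no H
  2 × Cl: no H
  2 × O: no H
  1 × C: 2 H
  1 × C (aromatic): no H
  1 × I: no H
  1 × N: 2 H
  1 × N (charge +1): no H
  1 × O (charge -1): no H
  Total hydrogens = 11.
Molecular formula: C11H11Cl2IN2O3

C11H11Cl2IN2O3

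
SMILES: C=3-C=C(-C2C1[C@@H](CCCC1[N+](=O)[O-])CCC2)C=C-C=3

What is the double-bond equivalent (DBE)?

Molecular formula from the SMILES: C16H21NO2.
DoU = (2C + 2 + N − H − X)/2 = (2·16 + 2 + 1 − 21 − 0)/2 = 14/2 = 7.
(Structurally: 3 ring(s) + 4 π bond(s) = 7.)

7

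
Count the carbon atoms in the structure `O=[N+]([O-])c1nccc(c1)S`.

The symbol for carbon appears 5 times in the SMILES. Lowercase c denotes aromatic carbon and counts toward C.

5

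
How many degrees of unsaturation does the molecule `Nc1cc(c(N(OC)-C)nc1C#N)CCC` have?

6

Molecular formula from the SMILES: C11H16N4O.
DoU = (2C + 2 + N − H − X)/2 = (2·11 + 2 + 4 − 16 − 0)/2 = 12/2 = 6.
(Structurally: 1 ring(s) + 5 π bond(s) = 6.)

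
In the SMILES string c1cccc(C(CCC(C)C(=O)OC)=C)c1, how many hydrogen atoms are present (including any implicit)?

18

Hydrogens are implicit in SMILES; fill each atom to its normal valence:
  5 × C (aromatic): 1 H each → 5
  3 × C: 2 H each → 6
  2 × C: 3 H each → 6
  2 × C: no H
  2 × O: no H
  1 × C: 1 H
  1 × C (aromatic): no H
  Total hydrogens = 18.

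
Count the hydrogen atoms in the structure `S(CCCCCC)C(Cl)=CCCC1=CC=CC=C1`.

Hydrogens are implicit in SMILES; fill each atom to its normal valence:
  7 × C: 2 H each → 14
  5 × C (aromatic): 1 H each → 5
  1 × C: 3 H
  1 × C: 1 H
  1 × C: no H
  1 × C (aromatic): no H
  1 × Cl: no H
  1 × S: no H
  Total hydrogens = 23.

23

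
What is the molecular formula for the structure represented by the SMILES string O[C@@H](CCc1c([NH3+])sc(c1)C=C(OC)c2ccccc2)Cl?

Heavy atoms from the SMILES: 16 C, 1 Cl, 1 N, 2 O, 1 S.
Implicit hydrogens by atom environment:
  6 × C (aromatic): 1 H each → 6
  4 × C (aromatic): no H
  2 × C: 2 H each → 4
  2 × C: 1 H each → 2
  1 × C: 3 H
  1 × C: no H
  1 × Cl: no H
  1 × N (charge +1): 3 H
  1 × O: 1 H
  1 × O: no H
  1 × S (aromatic): no H
  Total hydrogens = 19.
Net charge +1.
Molecular formula: C16H19ClNO2S+

C16H19ClNO2S+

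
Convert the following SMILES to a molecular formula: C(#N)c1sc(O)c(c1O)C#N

Heavy atoms from the SMILES: 6 C, 2 N, 2 O, 1 S.
Implicit hydrogens by atom environment:
  4 × C (aromatic): no H
  2 × C: no H
  2 × N: no H
  2 × O: 1 H each → 2
  1 × S (aromatic): no H
  Total hydrogens = 2.
Molecular formula: C6H2N2O2S

C6H2N2O2S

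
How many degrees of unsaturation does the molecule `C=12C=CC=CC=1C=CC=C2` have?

7

Molecular formula from the SMILES: C10H8.
DoU = (2C + 2 + N − H − X)/2 = (2·10 + 2 + 0 − 8 − 0)/2 = 14/2 = 7.
(Structurally: 2 ring(s) + 5 π bond(s) = 7.)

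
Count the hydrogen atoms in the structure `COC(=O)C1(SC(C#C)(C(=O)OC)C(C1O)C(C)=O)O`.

Hydrogens are implicit in SMILES; fill each atom to its normal valence:
  6 × C: no H
  5 × O: no H
  3 × C: 3 H each → 9
  3 × C: 1 H each → 3
  2 × O: 1 H each → 2
  1 × S: no H
  Total hydrogens = 14.

14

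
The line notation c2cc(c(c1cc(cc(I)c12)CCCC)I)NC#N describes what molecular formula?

Heavy atoms from the SMILES: 15 C, 2 I, 2 N.
Implicit hydrogens by atom environment:
  6 × C (aromatic): no H
  4 × C (aromatic): 1 H each → 4
  3 × C: 2 H each → 6
  2 × I: no H
  1 × C: 3 H
  1 × C: no H
  1 × N: 1 H
  1 × N: no H
  Total hydrogens = 14.
Molecular formula: C15H14I2N2

C15H14I2N2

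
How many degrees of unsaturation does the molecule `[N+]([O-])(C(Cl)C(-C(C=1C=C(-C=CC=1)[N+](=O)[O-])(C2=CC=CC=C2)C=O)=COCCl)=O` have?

Molecular formula from the SMILES: C18H14Cl2N2O6.
DoU = (2C + 2 + N − H − X)/2 = (2·18 + 2 + 2 − 14 − 2)/2 = 24/2 = 12.
(Structurally: 2 ring(s) + 10 π bond(s) = 12.)

12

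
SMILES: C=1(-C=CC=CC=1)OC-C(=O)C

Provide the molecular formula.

Heavy atoms from the SMILES: 9 C, 2 O.
Implicit hydrogens by atom environment:
  5 × C (aromatic): 1 H each → 5
  2 × O: no H
  1 × C: 3 H
  1 × C: 2 H
  1 × C (aromatic): no H
  1 × C: no H
  Total hydrogens = 10.
Molecular formula: C9H10O2

C9H10O2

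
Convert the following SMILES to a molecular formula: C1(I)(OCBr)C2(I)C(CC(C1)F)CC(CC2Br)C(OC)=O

Heavy atoms from the SMILES: 2 Br, 13 C, 1 F, 2 I, 3 O.
Implicit hydrogens by atom environment:
  5 × C: 2 H each → 10
  4 × C: 1 H each → 4
  3 × C: no H
  3 × O: no H
  2 × Br: no H
  2 × I: no H
  1 × C: 3 H
  1 × F: no H
  Total hydrogens = 17.
Molecular formula: C13H17Br2FI2O3

C13H17Br2FI2O3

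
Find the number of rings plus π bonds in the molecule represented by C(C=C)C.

Molecular formula from the SMILES: C4H8.
DoU = (2C + 2 + N − H − X)/2 = (2·4 + 2 + 0 − 8 − 0)/2 = 2/2 = 1.
(Structurally: 0 ring(s) + 1 π bond(s) = 1.)

1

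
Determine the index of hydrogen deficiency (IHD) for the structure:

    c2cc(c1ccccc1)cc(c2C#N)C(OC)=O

Molecular formula from the SMILES: C15H11NO2.
DoU = (2C + 2 + N − H − X)/2 = (2·15 + 2 + 1 − 11 − 0)/2 = 22/2 = 11.
(Structurally: 2 ring(s) + 9 π bond(s) = 11.)

11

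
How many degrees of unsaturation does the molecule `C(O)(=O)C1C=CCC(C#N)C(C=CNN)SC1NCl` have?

6

Molecular formula from the SMILES: C11H15ClN4O2S.
DoU = (2C + 2 + N − H − X)/2 = (2·11 + 2 + 4 − 15 − 1)/2 = 12/2 = 6.
(Structurally: 1 ring(s) + 5 π bond(s) = 6.)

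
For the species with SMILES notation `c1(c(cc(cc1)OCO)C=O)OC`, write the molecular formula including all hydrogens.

C9H10O4

Heavy atoms from the SMILES: 9 C, 4 O.
Implicit hydrogens by atom environment:
  3 × C (aromatic): 1 H each → 3
  3 × C (aromatic): no H
  3 × O: no H
  1 × C: 3 H
  1 × C: 2 H
  1 × C: 1 H
  1 × O: 1 H
  Total hydrogens = 10.
Molecular formula: C9H10O4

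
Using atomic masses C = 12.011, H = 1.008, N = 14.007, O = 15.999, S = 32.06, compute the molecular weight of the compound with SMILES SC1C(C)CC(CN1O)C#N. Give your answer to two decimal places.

Molecular formula: C7H12N2OS.
M = 7×12.011 + 12×1.008 + 2×14.007 + 1×15.999 + 1×32.06 = 172.25 g/mol.

172.25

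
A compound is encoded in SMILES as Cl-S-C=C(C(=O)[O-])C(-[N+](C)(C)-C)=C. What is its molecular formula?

C8H12ClNO2S

Heavy atoms from the SMILES: 8 C, 1 Cl, 1 N, 2 O, 1 S.
Implicit hydrogens by atom environment:
  3 × C: 3 H each → 9
  3 × C: no H
  1 × C: 2 H
  1 × C: 1 H
  1 × Cl: no H
  1 × N (charge +1): no H
  1 × O: no H
  1 × O (charge -1): no H
  1 × S: no H
  Total hydrogens = 12.
Molecular formula: C8H12ClNO2S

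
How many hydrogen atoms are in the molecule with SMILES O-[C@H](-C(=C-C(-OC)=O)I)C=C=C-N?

10

Hydrogens are implicit in SMILES; fill each atom to its normal valence:
  4 × C: 1 H each → 4
  3 × C: no H
  2 × O: no H
  1 × C: 3 H
  1 × I: no H
  1 × N: 2 H
  1 × O: 1 H
  Total hydrogens = 10.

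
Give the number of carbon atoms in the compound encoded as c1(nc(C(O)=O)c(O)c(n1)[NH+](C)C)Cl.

7

The symbol for carbon appears 7 times in the SMILES. Lowercase c denotes aromatic carbon and counts toward C.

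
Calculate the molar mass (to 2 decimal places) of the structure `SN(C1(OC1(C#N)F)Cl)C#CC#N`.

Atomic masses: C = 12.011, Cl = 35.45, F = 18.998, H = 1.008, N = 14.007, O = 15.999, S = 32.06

Molecular formula: C6HClFN3OS.
M = 6×12.011 + 1×35.45 + 1×18.998 + 1×1.008 + 3×14.007 + 1×15.999 + 1×32.06 = 217.60 g/mol.

217.60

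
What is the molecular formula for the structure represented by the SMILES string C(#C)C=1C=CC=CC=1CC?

Heavy atoms from the SMILES: 10 C.
Implicit hydrogens by atom environment:
  4 × C (aromatic): 1 H each → 4
  2 × C (aromatic): no H
  1 × C: 3 H
  1 × C: 2 H
  1 × C: 1 H
  1 × C: no H
  Total hydrogens = 10.
Molecular formula: C10H10

C10H10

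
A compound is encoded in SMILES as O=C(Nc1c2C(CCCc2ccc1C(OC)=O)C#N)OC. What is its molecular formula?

C15H16N2O4

Heavy atoms from the SMILES: 15 C, 2 N, 4 O.
Implicit hydrogens by atom environment:
  4 × C (aromatic): no H
  4 × O: no H
  3 × C: 2 H each → 6
  3 × C: no H
  2 × C: 3 H each → 6
  2 × C (aromatic): 1 H each → 2
  1 × C: 1 H
  1 × N: 1 H
  1 × N: no H
  Total hydrogens = 16.
Molecular formula: C15H16N2O4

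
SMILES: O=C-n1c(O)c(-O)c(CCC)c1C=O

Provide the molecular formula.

C9H11NO4

Heavy atoms from the SMILES: 9 C, 1 N, 4 O.
Implicit hydrogens by atom environment:
  4 × C (aromatic): no H
  2 × C: 2 H each → 4
  2 × C: 1 H each → 2
  2 × O: 1 H each → 2
  2 × O: no H
  1 × C: 3 H
  1 × N (aromatic): no H
  Total hydrogens = 11.
Molecular formula: C9H11NO4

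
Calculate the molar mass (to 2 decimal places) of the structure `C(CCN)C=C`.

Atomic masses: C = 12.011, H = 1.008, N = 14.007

85.15

Molecular formula: C5H11N.
M = 5×12.011 + 11×1.008 + 1×14.007 = 85.15 g/mol.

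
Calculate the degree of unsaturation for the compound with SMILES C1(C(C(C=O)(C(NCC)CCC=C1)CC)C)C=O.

4

Molecular formula from the SMILES: C15H25NO2.
DoU = (2C + 2 + N − H − X)/2 = (2·15 + 2 + 1 − 25 − 0)/2 = 8/2 = 4.
(Structurally: 1 ring(s) + 3 π bond(s) = 4.)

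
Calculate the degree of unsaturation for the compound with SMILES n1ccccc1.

Molecular formula from the SMILES: C5H5N.
DoU = (2C + 2 + N − H − X)/2 = (2·5 + 2 + 1 − 5 − 0)/2 = 8/2 = 4.
(Structurally: 1 ring(s) + 3 π bond(s) = 4.)

4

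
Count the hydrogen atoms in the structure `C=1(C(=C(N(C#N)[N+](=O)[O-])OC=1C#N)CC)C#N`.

Hydrogens are implicit in SMILES; fill each atom to its normal valence:
  4 × C (aromatic): no H
  4 × N: no H
  3 × C: no H
  1 × C: 3 H
  1 × C: 2 H
  1 × N (charge +1): no H
  1 × O (aromatic): no H
  1 × O: no H
  1 × O (charge -1): no H
  Total hydrogens = 5.

5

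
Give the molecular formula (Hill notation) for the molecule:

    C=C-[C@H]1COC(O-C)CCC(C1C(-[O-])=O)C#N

Heavy atoms from the SMILES: 12 C, 1 N, 4 O.
Implicit hydrogens by atom environment:
  5 × C: 1 H each → 5
  4 × C: 2 H each → 8
  3 × O: no H
  2 × C: no H
  1 × C: 3 H
  1 × N: no H
  1 × O (charge -1): no H
  Total hydrogens = 16.
Net charge -1.
Molecular formula: C12H16NO4-

C12H16NO4-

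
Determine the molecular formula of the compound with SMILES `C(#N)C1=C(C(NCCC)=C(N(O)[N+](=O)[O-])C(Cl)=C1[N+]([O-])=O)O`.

Heavy atoms from the SMILES: 10 C, 1 Cl, 5 N, 6 O.
Implicit hydrogens by atom environment:
  6 × C (aromatic): no H
  2 × C: 2 H each → 4
  2 × N: no H
  2 × N (charge +1): no H
  2 × O: 1 H each → 2
  2 × O: no H
  2 × O (charge -1): no H
  1 × C: 3 H
  1 × C: no H
  1 × Cl: no H
  1 × N: 1 H
  Total hydrogens = 10.
Molecular formula: C10H10ClN5O6

C10H10ClN5O6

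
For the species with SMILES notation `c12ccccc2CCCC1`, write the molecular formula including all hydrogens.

Heavy atoms from the SMILES: 10 C.
Implicit hydrogens by atom environment:
  4 × C: 2 H each → 8
  4 × C (aromatic): 1 H each → 4
  2 × C (aromatic): no H
  Total hydrogens = 12.
Molecular formula: C10H12

C10H12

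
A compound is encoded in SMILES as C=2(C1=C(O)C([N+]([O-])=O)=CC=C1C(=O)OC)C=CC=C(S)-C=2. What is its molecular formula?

Heavy atoms from the SMILES: 14 C, 1 N, 5 O, 1 S.
Implicit hydrogens by atom environment:
  6 × C (aromatic): 1 H each → 6
  6 × C (aromatic): no H
  3 × O: no H
  1 × C: 3 H
  1 × C: no H
  1 × N (charge +1): no H
  1 × O: 1 H
  1 × O (charge -1): no H
  1 × S: 1 H
  Total hydrogens = 11.
Molecular formula: C14H11NO5S

C14H11NO5S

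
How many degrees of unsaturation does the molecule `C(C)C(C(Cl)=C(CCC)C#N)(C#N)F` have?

Molecular formula from the SMILES: C10H12ClFN2.
DoU = (2C + 2 + N − H − X)/2 = (2·10 + 2 + 2 − 12 − 2)/2 = 10/2 = 5.
(Structurally: 0 ring(s) + 5 π bond(s) = 5.)

5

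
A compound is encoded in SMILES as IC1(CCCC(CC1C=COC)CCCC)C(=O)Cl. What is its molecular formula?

Heavy atoms from the SMILES: 15 C, 1 Cl, 1 I, 2 O.
Implicit hydrogens by atom environment:
  7 × C: 2 H each → 14
  4 × C: 1 H each → 4
  2 × C: 3 H each → 6
  2 × C: no H
  2 × O: no H
  1 × Cl: no H
  1 × I: no H
  Total hydrogens = 24.
Molecular formula: C15H24ClIO2

C15H24ClIO2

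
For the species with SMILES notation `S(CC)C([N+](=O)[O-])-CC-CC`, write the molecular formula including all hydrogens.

Heavy atoms from the SMILES: 7 C, 1 N, 2 O, 1 S.
Implicit hydrogens by atom environment:
  4 × C: 2 H each → 8
  2 × C: 3 H each → 6
  1 × C: 1 H
  1 × N (charge +1): no H
  1 × O: no H
  1 × O (charge -1): no H
  1 × S: no H
  Total hydrogens = 15.
Molecular formula: C7H15NO2S

C7H15NO2S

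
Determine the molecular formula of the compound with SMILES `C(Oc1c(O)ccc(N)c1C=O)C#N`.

C9H8N2O3

Heavy atoms from the SMILES: 9 C, 2 N, 3 O.
Implicit hydrogens by atom environment:
  4 × C (aromatic): no H
  2 × C (aromatic): 1 H each → 2
  2 × O: no H
  1 × C: 2 H
  1 × C: 1 H
  1 × C: no H
  1 × N: 2 H
  1 × N: no H
  1 × O: 1 H
  Total hydrogens = 8.
Molecular formula: C9H8N2O3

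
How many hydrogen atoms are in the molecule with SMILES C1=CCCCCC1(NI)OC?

Hydrogens are implicit in SMILES; fill each atom to its normal valence:
  4 × C: 2 H each → 8
  2 × C: 1 H each → 2
  1 × C: 3 H
  1 × C: no H
  1 × I: no H
  1 × N: 1 H
  1 × O: no H
  Total hydrogens = 14.

14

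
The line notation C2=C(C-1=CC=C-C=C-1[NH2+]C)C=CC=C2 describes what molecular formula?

Heavy atoms from the SMILES: 13 C, 1 N.
Implicit hydrogens by atom environment:
  9 × C (aromatic): 1 H each → 9
  3 × C (aromatic): no H
  1 × C: 3 H
  1 × N (charge +1): 2 H
  Total hydrogens = 14.
Net charge +1.
Molecular formula: C13H14N+

C13H14N+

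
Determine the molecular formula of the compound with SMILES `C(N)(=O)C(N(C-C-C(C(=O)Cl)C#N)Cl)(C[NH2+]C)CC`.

C11H19Cl2N4O2+

Heavy atoms from the SMILES: 11 C, 2 Cl, 4 N, 2 O.
Implicit hydrogens by atom environment:
  4 × C: 2 H each → 8
  4 × C: no H
  2 × C: 3 H each → 6
  2 × Cl: no H
  2 × N: no H
  2 × O: no H
  1 × C: 1 H
  1 × N: 2 H
  1 × N (charge +1): 2 H
  Total hydrogens = 19.
Net charge +1.
Molecular formula: C11H19Cl2N4O2+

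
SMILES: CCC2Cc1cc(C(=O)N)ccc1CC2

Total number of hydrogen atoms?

17

Hydrogens are implicit in SMILES; fill each atom to its normal valence:
  4 × C: 2 H each → 8
  3 × C (aromatic): 1 H each → 3
  3 × C (aromatic): no H
  1 × C: 3 H
  1 × C: 1 H
  1 × C: no H
  1 × N: 2 H
  1 × O: no H
  Total hydrogens = 17.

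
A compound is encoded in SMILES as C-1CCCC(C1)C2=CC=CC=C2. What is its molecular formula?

C12H16

Heavy atoms from the SMILES: 12 C.
Implicit hydrogens by atom environment:
  5 × C: 2 H each → 10
  5 × C (aromatic): 1 H each → 5
  1 × C: 1 H
  1 × C (aromatic): no H
  Total hydrogens = 16.
Molecular formula: C12H16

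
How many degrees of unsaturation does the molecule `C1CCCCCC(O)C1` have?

1

Molecular formula from the SMILES: C8H16O.
DoU = (2C + 2 + N − H − X)/2 = (2·8 + 2 + 0 − 16 − 0)/2 = 2/2 = 1.
(Structurally: 1 ring(s) + 0 π bond(s) = 1.)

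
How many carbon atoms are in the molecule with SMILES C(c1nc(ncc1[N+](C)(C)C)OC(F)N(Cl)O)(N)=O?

9

The symbol for carbon appears 9 times in the SMILES. Lowercase c denotes aromatic carbon and counts toward C.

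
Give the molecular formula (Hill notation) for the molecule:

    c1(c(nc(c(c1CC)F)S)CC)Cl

C9H11ClFNS

Heavy atoms from the SMILES: 9 C, 1 Cl, 1 F, 1 N, 1 S.
Implicit hydrogens by atom environment:
  5 × C (aromatic): no H
  2 × C: 3 H each → 6
  2 × C: 2 H each → 4
  1 × Cl: no H
  1 × F: no H
  1 × N (aromatic): no H
  1 × S: 1 H
  Total hydrogens = 11.
Molecular formula: C9H11ClFNS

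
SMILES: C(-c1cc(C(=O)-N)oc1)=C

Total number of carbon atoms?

The symbol for carbon appears 7 times in the SMILES. Lowercase c denotes aromatic carbon and counts toward C.

7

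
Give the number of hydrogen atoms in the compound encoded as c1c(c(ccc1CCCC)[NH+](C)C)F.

Hydrogens are implicit in SMILES; fill each atom to its normal valence:
  3 × C: 3 H each → 9
  3 × C: 2 H each → 6
  3 × C (aromatic): 1 H each → 3
  3 × C (aromatic): no H
  1 × F: no H
  1 × N (charge +1): 1 H
  Total hydrogens = 19.

19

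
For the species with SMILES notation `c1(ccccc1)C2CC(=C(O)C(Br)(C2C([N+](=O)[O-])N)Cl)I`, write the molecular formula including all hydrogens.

Heavy atoms from the SMILES: 1 Br, 13 C, 1 Cl, 1 I, 2 N, 3 O.
Implicit hydrogens by atom environment:
  5 × C (aromatic): 1 H each → 5
  3 × C: 1 H each → 3
  3 × C: no H
  1 × Br: no H
  1 × C: 2 H
  1 × C (aromatic): no H
  1 × Cl: no H
  1 × I: no H
  1 × N: 2 H
  1 × N (charge +1): no H
  1 × O: 1 H
  1 × O: no H
  1 × O (charge -1): no H
  Total hydrogens = 13.
Molecular formula: C13H13BrClIN2O3

C13H13BrClIN2O3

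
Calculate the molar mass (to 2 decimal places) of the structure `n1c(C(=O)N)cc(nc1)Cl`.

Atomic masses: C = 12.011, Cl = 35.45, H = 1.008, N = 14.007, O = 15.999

157.56

Molecular formula: C5H4ClN3O.
M = 5×12.011 + 1×35.45 + 4×1.008 + 3×14.007 + 1×15.999 = 157.56 g/mol.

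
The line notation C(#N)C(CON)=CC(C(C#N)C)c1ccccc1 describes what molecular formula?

C14H15N3O

Heavy atoms from the SMILES: 14 C, 3 N, 1 O.
Implicit hydrogens by atom environment:
  5 × C (aromatic): 1 H each → 5
  3 × C: 1 H each → 3
  3 × C: no H
  2 × N: no H
  1 × C: 3 H
  1 × C: 2 H
  1 × C (aromatic): no H
  1 × N: 2 H
  1 × O: no H
  Total hydrogens = 15.
Molecular formula: C14H15N3O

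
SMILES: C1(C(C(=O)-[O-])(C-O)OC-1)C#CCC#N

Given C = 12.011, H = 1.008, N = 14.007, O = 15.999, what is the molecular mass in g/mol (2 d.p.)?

Molecular formula: C9H8NO4-.
M = 9×12.011 + 8×1.008 + 1×14.007 + 4×15.999 = 194.17 g/mol.

194.17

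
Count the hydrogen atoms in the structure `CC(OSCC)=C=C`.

Hydrogens are implicit in SMILES; fill each atom to its normal valence:
  2 × C: 3 H each → 6
  2 × C: 2 H each → 4
  2 × C: no H
  1 × O: no H
  1 × S: no H
  Total hydrogens = 10.

10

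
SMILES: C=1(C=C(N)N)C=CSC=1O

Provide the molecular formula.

Heavy atoms from the SMILES: 6 C, 2 N, 1 O, 1 S.
Implicit hydrogens by atom environment:
  2 × C (aromatic): 1 H each → 2
  2 × C (aromatic): no H
  2 × N: 2 H each → 4
  1 × C: 1 H
  1 × C: no H
  1 × O: 1 H
  1 × S (aromatic): no H
  Total hydrogens = 8.
Molecular formula: C6H8N2OS

C6H8N2OS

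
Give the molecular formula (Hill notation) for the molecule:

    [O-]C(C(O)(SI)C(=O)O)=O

Heavy atoms from the SMILES: 3 C, 1 I, 5 O, 1 S.
Implicit hydrogens by atom environment:
  3 × C: no H
  2 × O: 1 H each → 2
  2 × O: no H
  1 × I: no H
  1 × O (charge -1): no H
  1 × S: no H
  Total hydrogens = 2.
Net charge -1.
Molecular formula: C3H2IO5S-

C3H2IO5S-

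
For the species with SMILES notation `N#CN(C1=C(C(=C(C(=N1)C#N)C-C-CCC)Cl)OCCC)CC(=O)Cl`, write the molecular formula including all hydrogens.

Heavy atoms from the SMILES: 17 C, 2 Cl, 4 N, 2 O.
Implicit hydrogens by atom environment:
  7 × C: 2 H each → 14
  5 × C (aromatic): no H
  3 × C: no H
  3 × N: no H
  2 × C: 3 H each → 6
  2 × Cl: no H
  2 × O: no H
  1 × N (aromatic): no H
  Total hydrogens = 20.
Molecular formula: C17H20Cl2N4O2

C17H20Cl2N4O2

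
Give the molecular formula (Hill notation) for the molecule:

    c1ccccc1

Heavy atoms from the SMILES: 6 C.
Implicit hydrogens by atom environment:
  6 × C (aromatic): 1 H each → 6
  Total hydrogens = 6.
Molecular formula: C6H6

C6H6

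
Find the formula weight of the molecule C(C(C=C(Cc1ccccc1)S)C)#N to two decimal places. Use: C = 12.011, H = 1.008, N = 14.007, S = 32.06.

Molecular formula: C12H13NS.
M = 12×12.011 + 13×1.008 + 1×14.007 + 1×32.06 = 203.30 g/mol.

203.30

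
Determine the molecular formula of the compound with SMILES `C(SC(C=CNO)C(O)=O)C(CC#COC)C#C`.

C12H15NO4S

Heavy atoms from the SMILES: 12 C, 1 N, 4 O, 1 S.
Implicit hydrogens by atom environment:
  5 × C: 1 H each → 5
  4 × C: no H
  2 × C: 2 H each → 4
  2 × O: 1 H each → 2
  2 × O: no H
  1 × C: 3 H
  1 × N: 1 H
  1 × S: no H
  Total hydrogens = 15.
Molecular formula: C12H15NO4S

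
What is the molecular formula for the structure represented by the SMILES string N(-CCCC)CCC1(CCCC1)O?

Heavy atoms from the SMILES: 11 C, 1 N, 1 O.
Implicit hydrogens by atom environment:
  9 × C: 2 H each → 18
  1 × C: 3 H
  1 × C: no H
  1 × N: 1 H
  1 × O: 1 H
  Total hydrogens = 23.
Molecular formula: C11H23NO

C11H23NO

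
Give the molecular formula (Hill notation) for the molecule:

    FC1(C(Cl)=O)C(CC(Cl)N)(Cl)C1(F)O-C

Heavy atoms from the SMILES: 7 C, 3 Cl, 2 F, 1 N, 2 O.
Implicit hydrogens by atom environment:
  4 × C: no H
  3 × Cl: no H
  2 × F: no H
  2 × O: no H
  1 × C: 3 H
  1 × C: 2 H
  1 × C: 1 H
  1 × N: 2 H
  Total hydrogens = 8.
Molecular formula: C7H8Cl3F2NO2

C7H8Cl3F2NO2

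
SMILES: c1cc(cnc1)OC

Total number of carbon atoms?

6

The symbol for carbon appears 6 times in the SMILES. Lowercase c denotes aromatic carbon and counts toward C.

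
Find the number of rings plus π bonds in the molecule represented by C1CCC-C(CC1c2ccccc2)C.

Molecular formula from the SMILES: C14H20.
DoU = (2C + 2 + N − H − X)/2 = (2·14 + 2 + 0 − 20 − 0)/2 = 10/2 = 5.
(Structurally: 2 ring(s) + 3 π bond(s) = 5.)

5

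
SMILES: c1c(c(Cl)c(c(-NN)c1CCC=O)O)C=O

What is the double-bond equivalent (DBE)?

Molecular formula from the SMILES: C10H11ClN2O3.
DoU = (2C + 2 + N − H − X)/2 = (2·10 + 2 + 2 − 11 − 1)/2 = 12/2 = 6.
(Structurally: 1 ring(s) + 5 π bond(s) = 6.)

6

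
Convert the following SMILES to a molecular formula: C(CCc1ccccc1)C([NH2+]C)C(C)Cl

Heavy atoms from the SMILES: 13 C, 1 Cl, 1 N.
Implicit hydrogens by atom environment:
  5 × C (aromatic): 1 H each → 5
  3 × C: 2 H each → 6
  2 × C: 3 H each → 6
  2 × C: 1 H each → 2
  1 × C (aromatic): no H
  1 × Cl: no H
  1 × N (charge +1): 2 H
  Total hydrogens = 21.
Net charge +1.
Molecular formula: C13H21ClN+

C13H21ClN+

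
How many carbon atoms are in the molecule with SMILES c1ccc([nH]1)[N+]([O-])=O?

The symbol for carbon appears 4 times in the SMILES. Lowercase c denotes aromatic carbon and counts toward C.

4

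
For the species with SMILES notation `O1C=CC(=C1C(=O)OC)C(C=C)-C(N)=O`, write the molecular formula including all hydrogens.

C10H11NO4

Heavy atoms from the SMILES: 10 C, 1 N, 4 O.
Implicit hydrogens by atom environment:
  3 × O: no H
  2 × C (aromatic): 1 H each → 2
  2 × C: 1 H each → 2
  2 × C (aromatic): no H
  2 × C: no H
  1 × C: 3 H
  1 × C: 2 H
  1 × N: 2 H
  1 × O (aromatic): no H
  Total hydrogens = 11.
Molecular formula: C10H11NO4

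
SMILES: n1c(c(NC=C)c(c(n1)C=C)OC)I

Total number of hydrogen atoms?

Hydrogens are implicit in SMILES; fill each atom to its normal valence:
  4 × C (aromatic): no H
  2 × C: 2 H each → 4
  2 × C: 1 H each → 2
  2 × N (aromatic): no H
  1 × C: 3 H
  1 × I: no H
  1 × N: 1 H
  1 × O: no H
  Total hydrogens = 10.

10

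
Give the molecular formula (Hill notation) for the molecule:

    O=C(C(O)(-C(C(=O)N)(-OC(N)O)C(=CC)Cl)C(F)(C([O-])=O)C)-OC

Heavy atoms from the SMILES: 12 C, 1 Cl, 1 F, 2 N, 8 O.
Implicit hydrogens by atom environment:
  7 × C: no H
  5 × O: no H
  3 × C: 3 H each → 9
  2 × C: 1 H each → 2
  2 × N: 2 H each → 4
  2 × O: 1 H each → 2
  1 × Cl: no H
  1 × F: no H
  1 × O (charge -1): no H
  Total hydrogens = 17.
Net charge -1.
Molecular formula: C12H17ClFN2O8-

C12H17ClFN2O8-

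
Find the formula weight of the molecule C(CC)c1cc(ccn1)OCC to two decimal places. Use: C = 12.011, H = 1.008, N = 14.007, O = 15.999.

165.24

Molecular formula: C10H15NO.
M = 10×12.011 + 15×1.008 + 1×14.007 + 1×15.999 = 165.24 g/mol.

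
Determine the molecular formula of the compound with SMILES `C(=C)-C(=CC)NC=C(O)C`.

C8H13NO

Heavy atoms from the SMILES: 8 C, 1 N, 1 O.
Implicit hydrogens by atom environment:
  3 × C: 1 H each → 3
  2 × C: 3 H each → 6
  2 × C: no H
  1 × C: 2 H
  1 × N: 1 H
  1 × O: 1 H
  Total hydrogens = 13.
Molecular formula: C8H13NO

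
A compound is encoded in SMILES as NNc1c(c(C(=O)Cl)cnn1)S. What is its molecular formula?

C5H5ClN4OS

Heavy atoms from the SMILES: 5 C, 1 Cl, 4 N, 1 O, 1 S.
Implicit hydrogens by atom environment:
  3 × C (aromatic): no H
  2 × N (aromatic): no H
  1 × C (aromatic): 1 H
  1 × C: no H
  1 × Cl: no H
  1 × N: 2 H
  1 × N: 1 H
  1 × O: no H
  1 × S: 1 H
  Total hydrogens = 5.
Molecular formula: C5H5ClN4OS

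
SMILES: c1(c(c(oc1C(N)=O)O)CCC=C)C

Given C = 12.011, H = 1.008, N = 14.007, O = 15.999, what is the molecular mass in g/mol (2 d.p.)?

Molecular formula: C10H13NO3.
M = 10×12.011 + 13×1.008 + 1×14.007 + 3×15.999 = 195.22 g/mol.

195.22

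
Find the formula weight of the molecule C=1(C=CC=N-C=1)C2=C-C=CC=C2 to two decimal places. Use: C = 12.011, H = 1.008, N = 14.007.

155.20

Molecular formula: C11H9N.
M = 11×12.011 + 9×1.008 + 1×14.007 = 155.20 g/mol.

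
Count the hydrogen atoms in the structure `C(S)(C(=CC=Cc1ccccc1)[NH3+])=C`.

14

Hydrogens are implicit in SMILES; fill each atom to its normal valence:
  5 × C (aromatic): 1 H each → 5
  3 × C: 1 H each → 3
  2 × C: no H
  1 × C: 2 H
  1 × C (aromatic): no H
  1 × N (charge +1): 3 H
  1 × S: 1 H
  Total hydrogens = 14.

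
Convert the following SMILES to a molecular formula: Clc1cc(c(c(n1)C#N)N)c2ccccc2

Heavy atoms from the SMILES: 12 C, 1 Cl, 3 N.
Implicit hydrogens by atom environment:
  6 × C (aromatic): 1 H each → 6
  5 × C (aromatic): no H
  1 × C: no H
  1 × Cl: no H
  1 × N: 2 H
  1 × N (aromatic): no H
  1 × N: no H
  Total hydrogens = 8.
Molecular formula: C12H8ClN3

C12H8ClN3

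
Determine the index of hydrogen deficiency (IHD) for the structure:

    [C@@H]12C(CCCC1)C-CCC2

Molecular formula from the SMILES: C10H18.
DoU = (2C + 2 + N − H − X)/2 = (2·10 + 2 + 0 − 18 − 0)/2 = 4/2 = 2.
(Structurally: 2 ring(s) + 0 π bond(s) = 2.)

2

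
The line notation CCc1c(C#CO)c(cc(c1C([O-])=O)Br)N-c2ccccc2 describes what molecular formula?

Heavy atoms from the SMILES: 1 Br, 17 C, 1 N, 3 O.
Implicit hydrogens by atom environment:
  6 × C (aromatic): 1 H each → 6
  6 × C (aromatic): no H
  3 × C: no H
  1 × Br: no H
  1 × C: 3 H
  1 × C: 2 H
  1 × N: 1 H
  1 × O: 1 H
  1 × O: no H
  1 × O (charge -1): no H
  Total hydrogens = 13.
Net charge -1.
Molecular formula: C17H13BrNO3-

C17H13BrNO3-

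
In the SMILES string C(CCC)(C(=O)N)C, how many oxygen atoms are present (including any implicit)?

1

The symbol for oxygen appears 1 time in the SMILES.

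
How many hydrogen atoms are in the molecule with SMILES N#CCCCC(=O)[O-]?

6

Hydrogens are implicit in SMILES; fill each atom to its normal valence:
  3 × C: 2 H each → 6
  2 × C: no H
  1 × N: no H
  1 × O: no H
  1 × O (charge -1): no H
  Total hydrogens = 6.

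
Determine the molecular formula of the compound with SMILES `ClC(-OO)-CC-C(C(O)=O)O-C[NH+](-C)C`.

Heavy atoms from the SMILES: 8 C, 1 Cl, 1 N, 5 O.
Implicit hydrogens by atom environment:
  3 × C: 2 H each → 6
  3 × O: no H
  2 × C: 3 H each → 6
  2 × C: 1 H each → 2
  2 × O: 1 H each → 2
  1 × C: no H
  1 × Cl: no H
  1 × N (charge +1): 1 H
  Total hydrogens = 17.
Net charge +1.
Molecular formula: C8H17ClNO5+

C8H17ClNO5+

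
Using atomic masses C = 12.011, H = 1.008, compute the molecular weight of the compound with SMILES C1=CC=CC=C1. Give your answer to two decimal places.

78.11

Molecular formula: C6H6.
M = 6×12.011 + 6×1.008 = 78.11 g/mol.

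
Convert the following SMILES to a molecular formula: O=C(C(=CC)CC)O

C6H10O2

Heavy atoms from the SMILES: 6 C, 2 O.
Implicit hydrogens by atom environment:
  2 × C: 3 H each → 6
  2 × C: no H
  1 × C: 2 H
  1 × C: 1 H
  1 × O: 1 H
  1 × O: no H
  Total hydrogens = 10.
Molecular formula: C6H10O2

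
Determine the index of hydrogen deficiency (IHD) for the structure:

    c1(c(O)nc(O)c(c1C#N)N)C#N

8

Molecular formula from the SMILES: C7H4N4O2.
DoU = (2C + 2 + N − H − X)/2 = (2·7 + 2 + 4 − 4 − 0)/2 = 16/2 = 8.
(Structurally: 1 ring(s) + 7 π bond(s) = 8.)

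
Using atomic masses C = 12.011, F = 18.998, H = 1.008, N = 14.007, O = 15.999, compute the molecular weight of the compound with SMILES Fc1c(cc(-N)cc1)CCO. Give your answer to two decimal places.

155.17

Molecular formula: C8H10FNO.
M = 8×12.011 + 1×18.998 + 10×1.008 + 1×14.007 + 1×15.999 = 155.17 g/mol.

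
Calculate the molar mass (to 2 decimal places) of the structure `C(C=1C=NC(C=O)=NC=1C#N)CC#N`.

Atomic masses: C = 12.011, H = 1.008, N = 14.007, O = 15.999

Molecular formula: C9H6N4O.
M = 9×12.011 + 6×1.008 + 4×14.007 + 1×15.999 = 186.17 g/mol.

186.17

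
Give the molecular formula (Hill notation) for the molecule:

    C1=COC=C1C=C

Heavy atoms from the SMILES: 6 C, 1 O.
Implicit hydrogens by atom environment:
  3 × C (aromatic): 1 H each → 3
  1 × C: 2 H
  1 × C: 1 H
  1 × C (aromatic): no H
  1 × O (aromatic): no H
  Total hydrogens = 6.
Molecular formula: C6H6O

C6H6O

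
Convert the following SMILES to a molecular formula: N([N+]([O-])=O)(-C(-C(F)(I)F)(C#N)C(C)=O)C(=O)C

Heavy atoms from the SMILES: 7 C, 2 F, 1 I, 3 N, 4 O.
Implicit hydrogens by atom environment:
  5 × C: no H
  3 × O: no H
  2 × C: 3 H each → 6
  2 × F: no H
  2 × N: no H
  1 × I: no H
  1 × N (charge +1): no H
  1 × O (charge -1): no H
  Total hydrogens = 6.
Molecular formula: C7H6F2IN3O4

C7H6F2IN3O4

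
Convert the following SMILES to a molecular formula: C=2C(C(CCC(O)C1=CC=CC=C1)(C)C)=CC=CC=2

C18H22O

Heavy atoms from the SMILES: 18 C, 1 O.
Implicit hydrogens by atom environment:
  10 × C (aromatic): 1 H each → 10
  2 × C: 3 H each → 6
  2 × C: 2 H each → 4
  2 × C (aromatic): no H
  1 × C: 1 H
  1 × C: no H
  1 × O: 1 H
  Total hydrogens = 22.
Molecular formula: C18H22O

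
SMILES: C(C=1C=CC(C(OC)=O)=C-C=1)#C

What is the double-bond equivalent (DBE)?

7

Molecular formula from the SMILES: C10H8O2.
DoU = (2C + 2 + N − H − X)/2 = (2·10 + 2 + 0 − 8 − 0)/2 = 14/2 = 7.
(Structurally: 1 ring(s) + 6 π bond(s) = 7.)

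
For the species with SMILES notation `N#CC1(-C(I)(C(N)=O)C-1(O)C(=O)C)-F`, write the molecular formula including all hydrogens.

C7H6FIN2O3

Heavy atoms from the SMILES: 7 C, 1 F, 1 I, 2 N, 3 O.
Implicit hydrogens by atom environment:
  6 × C: no H
  2 × O: no H
  1 × C: 3 H
  1 × F: no H
  1 × I: no H
  1 × N: 2 H
  1 × N: no H
  1 × O: 1 H
  Total hydrogens = 6.
Molecular formula: C7H6FIN2O3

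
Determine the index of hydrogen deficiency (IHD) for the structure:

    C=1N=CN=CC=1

Molecular formula from the SMILES: C4H4N2.
DoU = (2C + 2 + N − H − X)/2 = (2·4 + 2 + 2 − 4 − 0)/2 = 8/2 = 4.
(Structurally: 1 ring(s) + 3 π bond(s) = 4.)

4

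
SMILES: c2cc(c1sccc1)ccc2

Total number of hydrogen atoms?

Hydrogens are implicit in SMILES; fill each atom to its normal valence:
  8 × C (aromatic): 1 H each → 8
  2 × C (aromatic): no H
  1 × S (aromatic): no H
  Total hydrogens = 8.

8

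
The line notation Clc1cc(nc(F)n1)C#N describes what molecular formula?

C5HClFN3

Heavy atoms from the SMILES: 5 C, 1 Cl, 1 F, 3 N.
Implicit hydrogens by atom environment:
  3 × C (aromatic): no H
  2 × N (aromatic): no H
  1 × C (aromatic): 1 H
  1 × C: no H
  1 × Cl: no H
  1 × F: no H
  1 × N: no H
  Total hydrogens = 1.
Molecular formula: C5HClFN3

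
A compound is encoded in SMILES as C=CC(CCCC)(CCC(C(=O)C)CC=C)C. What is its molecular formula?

C16H28O

Heavy atoms from the SMILES: 16 C, 1 O.
Implicit hydrogens by atom environment:
  8 × C: 2 H each → 16
  3 × C: 3 H each → 9
  3 × C: 1 H each → 3
  2 × C: no H
  1 × O: no H
  Total hydrogens = 28.
Molecular formula: C16H28O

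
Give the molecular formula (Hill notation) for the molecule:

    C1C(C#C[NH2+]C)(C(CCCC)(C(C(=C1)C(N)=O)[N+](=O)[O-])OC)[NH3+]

[C15H26N4O4]2+

Heavy atoms from the SMILES: 15 C, 4 N, 4 O.
Implicit hydrogens by atom environment:
  6 × C: no H
  4 × C: 2 H each → 8
  3 × C: 3 H each → 9
  3 × O: no H
  2 × C: 1 H each → 2
  1 × N (charge +1): 3 H
  1 × N: 2 H
  1 × N (charge +1): 2 H
  1 × N (charge +1): no H
  1 × O (charge -1): no H
  Total hydrogens = 26.
Net charge +2.
Molecular formula: [C15H26N4O4]2+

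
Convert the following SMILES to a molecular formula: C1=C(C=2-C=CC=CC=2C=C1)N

Heavy atoms from the SMILES: 10 C, 1 N.
Implicit hydrogens by atom environment:
  7 × C (aromatic): 1 H each → 7
  3 × C (aromatic): no H
  1 × N: 2 H
  Total hydrogens = 9.
Molecular formula: C10H9N

C10H9N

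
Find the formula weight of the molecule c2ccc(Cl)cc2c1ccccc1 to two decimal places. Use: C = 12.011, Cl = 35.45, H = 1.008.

Molecular formula: C12H9Cl.
M = 12×12.011 + 1×35.45 + 9×1.008 = 188.65 g/mol.

188.65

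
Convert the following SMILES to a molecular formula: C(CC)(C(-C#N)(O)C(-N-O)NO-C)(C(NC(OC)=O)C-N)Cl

C11H22ClN5O5

Heavy atoms from the SMILES: 11 C, 1 Cl, 5 N, 5 O.
Implicit hydrogens by atom environment:
  4 × C: no H
  3 × C: 3 H each → 9
  3 × N: 1 H each → 3
  3 × O: no H
  2 × C: 2 H each → 4
  2 × C: 1 H each → 2
  2 × O: 1 H each → 2
  1 × Cl: no H
  1 × N: 2 H
  1 × N: no H
  Total hydrogens = 22.
Molecular formula: C11H22ClN5O5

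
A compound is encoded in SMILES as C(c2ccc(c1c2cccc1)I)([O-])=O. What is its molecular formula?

C11H6IO2-

Heavy atoms from the SMILES: 11 C, 1 I, 2 O.
Implicit hydrogens by atom environment:
  6 × C (aromatic): 1 H each → 6
  4 × C (aromatic): no H
  1 × C: no H
  1 × I: no H
  1 × O: no H
  1 × O (charge -1): no H
  Total hydrogens = 6.
Net charge -1.
Molecular formula: C11H6IO2-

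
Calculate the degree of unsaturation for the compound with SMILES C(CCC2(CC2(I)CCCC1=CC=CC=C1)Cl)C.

5

Molecular formula from the SMILES: C16H22ClI.
DoU = (2C + 2 + N − H − X)/2 = (2·16 + 2 + 0 − 22 − 2)/2 = 10/2 = 5.
(Structurally: 2 ring(s) + 3 π bond(s) = 5.)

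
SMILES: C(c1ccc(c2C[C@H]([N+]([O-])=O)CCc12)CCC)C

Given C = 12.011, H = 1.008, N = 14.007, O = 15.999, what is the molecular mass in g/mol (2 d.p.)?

Molecular formula: C15H21NO2.
M = 15×12.011 + 21×1.008 + 1×14.007 + 2×15.999 = 247.34 g/mol.

247.34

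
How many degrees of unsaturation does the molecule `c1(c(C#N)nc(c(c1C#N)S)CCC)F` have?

8

Molecular formula from the SMILES: C10H8FN3S.
DoU = (2C + 2 + N − H − X)/2 = (2·10 + 2 + 3 − 8 − 1)/2 = 16/2 = 8.
(Structurally: 1 ring(s) + 7 π bond(s) = 8.)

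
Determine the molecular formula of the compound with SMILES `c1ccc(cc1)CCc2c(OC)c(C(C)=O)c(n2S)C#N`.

C16H16N2O2S

Heavy atoms from the SMILES: 16 C, 2 N, 2 O, 1 S.
Implicit hydrogens by atom environment:
  5 × C (aromatic): 1 H each → 5
  5 × C (aromatic): no H
  2 × C: 3 H each → 6
  2 × C: 2 H each → 4
  2 × C: no H
  2 × O: no H
  1 × N (aromatic): no H
  1 × N: no H
  1 × S: 1 H
  Total hydrogens = 16.
Molecular formula: C16H16N2O2S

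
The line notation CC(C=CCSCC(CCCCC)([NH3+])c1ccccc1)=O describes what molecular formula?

Heavy atoms from the SMILES: 18 C, 1 N, 1 O, 1 S.
Implicit hydrogens by atom environment:
  6 × C: 2 H each → 12
  5 × C (aromatic): 1 H each → 5
  2 × C: 3 H each → 6
  2 × C: 1 H each → 2
  2 × C: no H
  1 × C (aromatic): no H
  1 × N (charge +1): 3 H
  1 × O: no H
  1 × S: no H
  Total hydrogens = 28.
Net charge +1.
Molecular formula: C18H28NOS+

C18H28NOS+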